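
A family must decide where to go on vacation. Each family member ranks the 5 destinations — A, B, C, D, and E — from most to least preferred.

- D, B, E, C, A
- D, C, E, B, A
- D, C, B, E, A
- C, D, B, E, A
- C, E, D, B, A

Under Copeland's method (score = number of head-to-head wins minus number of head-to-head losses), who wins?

D

Pairwise results:
  A vs B: B wins 5–0.
  A vs C: C wins 5–0.
  A vs D: D wins 5–0.
  A vs E: E wins 5–0.
  B vs C: C wins 4–1.
  B vs D: D wins 5–0.
  B vs E: B wins 3–2.
  C vs D: D wins 3–2.
  C vs E: C wins 4–1.
  D vs E: D wins 4–1.
Copeland scores (wins − losses):
  A: 0 − 4 = -4
  B: 2 − 2 = 0
  C: 3 − 1 = 2
  D: 4 − 0 = 4
  E: 1 − 3 = -2
D has the best Copeland score.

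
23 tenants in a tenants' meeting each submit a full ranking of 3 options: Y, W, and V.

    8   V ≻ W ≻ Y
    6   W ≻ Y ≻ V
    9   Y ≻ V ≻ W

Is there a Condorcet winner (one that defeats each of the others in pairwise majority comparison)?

Head-to-head results (23 voters total):
Y vs W: W wins 14–9.
Y vs V: Y wins 15–8.
W vs V: V wins 17–6.
No candidate beats all others: Y beats V beats W beats Y, a majority cycle.

No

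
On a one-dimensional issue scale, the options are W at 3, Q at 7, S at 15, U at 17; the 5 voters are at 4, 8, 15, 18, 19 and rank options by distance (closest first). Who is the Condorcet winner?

With single-peaked preferences on a line, the Condorcet winner is the candidate closest to the median voter.
The median voter (position 15) is closest to S at 15.
Check: S vs W — voters closer to S: 3 of 5.

S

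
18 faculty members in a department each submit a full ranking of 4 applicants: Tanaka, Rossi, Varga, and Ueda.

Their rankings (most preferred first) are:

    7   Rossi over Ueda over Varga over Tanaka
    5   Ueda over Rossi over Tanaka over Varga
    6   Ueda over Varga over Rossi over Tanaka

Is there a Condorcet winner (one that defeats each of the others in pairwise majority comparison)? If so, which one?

Ueda

Head-to-head results (18 voters total):
Tanaka vs Rossi: Rossi wins 18–0.
Tanaka vs Varga: Varga wins 13–5.
Tanaka vs Ueda: Ueda wins 18–0.
Rossi vs Varga: Rossi wins 12–6.
Rossi vs Ueda: Ueda wins 11–7.
Varga vs Ueda: Ueda wins 18–0.
Ueda beats each rival — Tanaka (18–0), Rossi (11–7), Varga (18–0) — so Ueda is the Condorcet winner.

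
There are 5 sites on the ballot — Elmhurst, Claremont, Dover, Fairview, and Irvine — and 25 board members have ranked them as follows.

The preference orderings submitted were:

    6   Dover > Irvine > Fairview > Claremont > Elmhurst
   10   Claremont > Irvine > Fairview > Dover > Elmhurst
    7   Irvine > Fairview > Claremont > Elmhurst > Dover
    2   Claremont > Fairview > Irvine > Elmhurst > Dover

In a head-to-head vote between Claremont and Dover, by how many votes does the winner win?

Ballots ranking Claremont above Dover: 10+7+2 = 19.
Ballots ranking Dover above Claremont: 6.
Claremont wins 19–6, a margin of 13.

13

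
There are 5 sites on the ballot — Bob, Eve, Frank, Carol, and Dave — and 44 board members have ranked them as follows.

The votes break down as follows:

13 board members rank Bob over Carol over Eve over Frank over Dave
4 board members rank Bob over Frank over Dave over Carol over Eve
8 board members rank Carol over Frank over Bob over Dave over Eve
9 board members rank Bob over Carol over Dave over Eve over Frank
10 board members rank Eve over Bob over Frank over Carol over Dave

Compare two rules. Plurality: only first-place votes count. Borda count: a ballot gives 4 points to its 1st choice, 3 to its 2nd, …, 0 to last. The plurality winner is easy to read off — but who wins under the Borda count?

Plurality first-place counts: Bob 26, Eve 10, Frank 0, Carol 8, Dave 0 → Bob.
Borda totals: Bob 150, Eve 75, Frank 69, Carol 112, Dave 34 → Bob.

Bob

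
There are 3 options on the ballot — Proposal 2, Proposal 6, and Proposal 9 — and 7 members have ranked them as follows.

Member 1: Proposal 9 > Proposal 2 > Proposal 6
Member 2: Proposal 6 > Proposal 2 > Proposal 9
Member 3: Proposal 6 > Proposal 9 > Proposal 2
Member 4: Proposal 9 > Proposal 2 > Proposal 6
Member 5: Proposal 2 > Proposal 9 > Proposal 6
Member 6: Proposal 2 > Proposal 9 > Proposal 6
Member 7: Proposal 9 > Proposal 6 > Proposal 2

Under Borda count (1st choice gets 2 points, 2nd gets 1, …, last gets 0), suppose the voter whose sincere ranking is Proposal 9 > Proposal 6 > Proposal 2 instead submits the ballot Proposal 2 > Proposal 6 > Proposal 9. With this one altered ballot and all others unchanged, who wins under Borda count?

Proposal 2

Borda totals with the altered ballot: Proposal 2 9, Proposal 6 5, Proposal 9 7.
The switch changes the winner from Proposal 9 to Proposal 2.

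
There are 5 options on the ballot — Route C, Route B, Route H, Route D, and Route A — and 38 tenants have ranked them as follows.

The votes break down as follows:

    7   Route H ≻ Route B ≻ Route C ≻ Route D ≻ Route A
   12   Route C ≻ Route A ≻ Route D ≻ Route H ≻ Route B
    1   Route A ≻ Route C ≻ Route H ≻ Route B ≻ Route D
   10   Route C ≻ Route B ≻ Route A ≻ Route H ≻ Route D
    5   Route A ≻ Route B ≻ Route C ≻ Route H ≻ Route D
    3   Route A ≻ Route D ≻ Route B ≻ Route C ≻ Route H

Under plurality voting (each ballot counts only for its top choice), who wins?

Route C

First-place vote totals:
  Route C: 22
  Route B: 0
  Route H: 7
  Route D: 0
  Route A: 9
Route C has the most first-place votes.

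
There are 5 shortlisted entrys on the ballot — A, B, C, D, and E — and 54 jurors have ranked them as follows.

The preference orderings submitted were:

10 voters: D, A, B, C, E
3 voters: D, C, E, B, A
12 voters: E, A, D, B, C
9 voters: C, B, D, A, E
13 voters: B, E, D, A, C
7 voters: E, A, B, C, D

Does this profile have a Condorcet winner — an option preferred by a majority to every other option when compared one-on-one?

No

Head-to-head results (54 voters total):
A vs B: A wins 29–25.
A vs C: A wins 42–12.
A vs D: D wins 35–19.
A vs E: E wins 35–19.
B vs C: B wins 42–12.
B vs D: B wins 29–25.
B vs E: B wins 32–22.
C vs D: D wins 38–16.
C vs E: E wins 32–22.
D vs E: E wins 32–22.
No candidate beats all others: A beats B beats D beats A, a majority cycle.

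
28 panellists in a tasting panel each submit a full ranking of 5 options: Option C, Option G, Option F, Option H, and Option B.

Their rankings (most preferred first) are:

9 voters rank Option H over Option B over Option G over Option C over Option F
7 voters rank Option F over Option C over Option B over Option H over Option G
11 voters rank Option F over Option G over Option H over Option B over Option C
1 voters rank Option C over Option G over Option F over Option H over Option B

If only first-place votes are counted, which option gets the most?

First-place vote totals:
  Option C: 1
  Option G: 0
  Option F: 18
  Option H: 9
  Option B: 0
Option F has the most first-place votes.

Option F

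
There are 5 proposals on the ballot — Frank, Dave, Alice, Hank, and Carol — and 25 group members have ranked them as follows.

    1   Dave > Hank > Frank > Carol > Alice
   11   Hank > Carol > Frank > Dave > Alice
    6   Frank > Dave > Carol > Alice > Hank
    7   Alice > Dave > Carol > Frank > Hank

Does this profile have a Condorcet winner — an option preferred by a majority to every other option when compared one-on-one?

No

Head-to-head results (25 voters total):
Frank vs Dave: Frank wins 17–8.
Frank vs Alice: Frank wins 18–7.
Frank vs Hank: Frank wins 13–12.
Frank vs Carol: Carol wins 18–7.
Dave vs Alice: Dave wins 18–7.
Dave vs Hank: Dave wins 14–11.
Dave vs Carol: Dave wins 14–11.
Alice vs Hank: Alice wins 13–12.
Alice vs Carol: Carol wins 18–7.
Hank vs Carol: Carol wins 13–12.
No candidate beats all others: Frank beats Dave beats Carol beats Frank, a majority cycle.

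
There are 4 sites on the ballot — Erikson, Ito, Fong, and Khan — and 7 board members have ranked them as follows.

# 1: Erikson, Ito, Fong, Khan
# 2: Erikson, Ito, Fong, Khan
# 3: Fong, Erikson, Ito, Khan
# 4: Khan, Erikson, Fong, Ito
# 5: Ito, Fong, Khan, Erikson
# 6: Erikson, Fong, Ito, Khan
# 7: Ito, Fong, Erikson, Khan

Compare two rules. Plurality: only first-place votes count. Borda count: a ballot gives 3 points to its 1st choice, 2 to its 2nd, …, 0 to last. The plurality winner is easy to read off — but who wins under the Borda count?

Plurality first-place counts: Erikson 3, Ito 2, Fong 1, Khan 1 → Erikson.
Borda totals: Erikson 14, Ito 12, Fong 12, Khan 4 → Erikson.

Erikson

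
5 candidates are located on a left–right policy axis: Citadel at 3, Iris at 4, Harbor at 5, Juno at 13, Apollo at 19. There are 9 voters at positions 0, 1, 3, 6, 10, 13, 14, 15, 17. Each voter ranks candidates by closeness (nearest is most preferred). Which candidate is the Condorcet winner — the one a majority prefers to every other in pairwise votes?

With single-peaked preferences on a line, the Condorcet winner is the candidate closest to the median voter.
The median voter (position 10) is closest to Juno at 13.
Check: Juno vs Apollo — voters closer to Juno: 8 of 9.

Juno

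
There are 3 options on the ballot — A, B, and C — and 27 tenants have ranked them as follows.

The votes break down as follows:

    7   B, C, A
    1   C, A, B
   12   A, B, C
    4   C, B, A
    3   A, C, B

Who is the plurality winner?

A

First-place vote totals:
  A: 15
  B: 7
  C: 5
A has the most first-place votes.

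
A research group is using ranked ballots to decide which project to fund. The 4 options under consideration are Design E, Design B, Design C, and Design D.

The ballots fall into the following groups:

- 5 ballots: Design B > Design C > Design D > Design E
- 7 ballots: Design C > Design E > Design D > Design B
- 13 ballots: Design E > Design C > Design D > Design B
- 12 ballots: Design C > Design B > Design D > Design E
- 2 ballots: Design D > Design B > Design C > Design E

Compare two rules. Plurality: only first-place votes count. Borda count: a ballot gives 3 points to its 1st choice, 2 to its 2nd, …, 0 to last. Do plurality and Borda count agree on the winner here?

Yes

Plurality first-place counts: Design E 13, Design B 5, Design C 19, Design D 2 → Design C.
Borda totals: Design E 53, Design B 43, Design C 95, Design D 43 → Design C.
The two rules agree on Design C.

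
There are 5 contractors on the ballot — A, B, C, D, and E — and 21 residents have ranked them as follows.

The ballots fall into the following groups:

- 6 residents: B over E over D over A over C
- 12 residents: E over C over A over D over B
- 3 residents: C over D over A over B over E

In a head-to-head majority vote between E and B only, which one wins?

E

Ballots ranking E above B: 12.
Ballots ranking B above E: 6+3 = 9.
E wins the head-to-head, 12–9.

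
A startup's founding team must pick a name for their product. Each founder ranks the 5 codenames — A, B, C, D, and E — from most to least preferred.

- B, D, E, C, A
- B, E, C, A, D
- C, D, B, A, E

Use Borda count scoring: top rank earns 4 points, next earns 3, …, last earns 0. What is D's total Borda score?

6

Borda scores:
  A: 0 + 1 + 1 = 2
  B: 4 + 4 + 2 = 10
  C: 1 + 2 + 4 = 7
  D: 3 + 0 + 3 = 6
  E: 2 + 3 + 0 = 5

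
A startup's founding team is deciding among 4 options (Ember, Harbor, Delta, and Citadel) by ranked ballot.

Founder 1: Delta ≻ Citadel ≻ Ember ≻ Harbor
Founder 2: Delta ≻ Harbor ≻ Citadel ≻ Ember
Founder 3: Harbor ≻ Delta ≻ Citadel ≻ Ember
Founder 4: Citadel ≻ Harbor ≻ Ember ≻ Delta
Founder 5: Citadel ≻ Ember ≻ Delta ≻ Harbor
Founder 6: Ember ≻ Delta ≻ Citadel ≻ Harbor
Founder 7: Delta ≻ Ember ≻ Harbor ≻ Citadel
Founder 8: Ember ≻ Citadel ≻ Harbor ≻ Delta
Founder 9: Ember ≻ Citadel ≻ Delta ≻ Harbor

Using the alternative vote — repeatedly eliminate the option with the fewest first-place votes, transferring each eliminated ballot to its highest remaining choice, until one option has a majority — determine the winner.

Ember

Round 1: Ember 3, Delta 3, Citadel 2, Harbor 1. Harbor has the fewest and is eliminated.
Round 2: Delta 4, Ember 3, Citadel 2. Citadel has the fewest and is eliminated.
Round 3: Ember 5, Delta 4. Ember has a majority.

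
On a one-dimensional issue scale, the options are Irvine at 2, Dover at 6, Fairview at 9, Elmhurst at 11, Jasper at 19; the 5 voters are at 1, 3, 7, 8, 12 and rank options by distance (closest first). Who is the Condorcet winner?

With single-peaked preferences on a line, the Condorcet winner is the candidate closest to the median voter.
The median voter (position 7) is closest to Dover at 6.
Check: Dover vs Irvine — voters closer to Dover: 3 of 5.

Dover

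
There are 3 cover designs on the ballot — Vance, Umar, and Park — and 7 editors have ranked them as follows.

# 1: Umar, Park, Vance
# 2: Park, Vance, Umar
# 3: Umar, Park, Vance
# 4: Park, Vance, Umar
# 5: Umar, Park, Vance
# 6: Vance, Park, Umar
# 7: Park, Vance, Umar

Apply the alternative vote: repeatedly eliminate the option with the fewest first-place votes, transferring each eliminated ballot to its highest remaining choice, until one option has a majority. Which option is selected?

Park

Round 1: Umar 3, Park 3, Vance 1. Vance has the fewest and is eliminated.
Round 2: Park 4, Umar 3. Park has a majority.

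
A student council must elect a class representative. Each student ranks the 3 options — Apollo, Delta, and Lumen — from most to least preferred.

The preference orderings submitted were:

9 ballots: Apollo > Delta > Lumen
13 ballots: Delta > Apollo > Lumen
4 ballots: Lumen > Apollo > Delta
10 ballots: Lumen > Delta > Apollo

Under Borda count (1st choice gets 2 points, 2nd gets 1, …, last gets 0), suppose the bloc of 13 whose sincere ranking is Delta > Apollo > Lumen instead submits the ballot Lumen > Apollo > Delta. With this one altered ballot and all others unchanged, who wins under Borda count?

Borda totals with the altered ballot: Apollo 35, Delta 19, Lumen 54.
The switch changes the winner from Delta to Lumen.

Lumen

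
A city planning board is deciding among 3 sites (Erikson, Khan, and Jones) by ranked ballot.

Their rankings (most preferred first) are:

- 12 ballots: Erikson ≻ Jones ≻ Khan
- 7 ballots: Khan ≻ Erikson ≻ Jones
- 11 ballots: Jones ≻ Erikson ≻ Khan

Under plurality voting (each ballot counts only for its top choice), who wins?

First-place vote totals:
  Erikson: 12
  Khan: 7
  Jones: 11
Erikson has the most first-place votes.

Erikson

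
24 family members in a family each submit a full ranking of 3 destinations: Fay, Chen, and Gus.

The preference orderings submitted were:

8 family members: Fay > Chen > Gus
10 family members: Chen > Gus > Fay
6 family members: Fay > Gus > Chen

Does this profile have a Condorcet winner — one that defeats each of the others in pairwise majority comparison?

Head-to-head results (24 voters total):
Fay vs Chen: Fay wins 14–10.
Fay vs Gus: Fay wins 14–10.
Chen vs Gus: Chen wins 18–6.
Fay beats each rival — Chen (14–10), Gus (14–10) — so Fay is the Condorcet winner.

Yes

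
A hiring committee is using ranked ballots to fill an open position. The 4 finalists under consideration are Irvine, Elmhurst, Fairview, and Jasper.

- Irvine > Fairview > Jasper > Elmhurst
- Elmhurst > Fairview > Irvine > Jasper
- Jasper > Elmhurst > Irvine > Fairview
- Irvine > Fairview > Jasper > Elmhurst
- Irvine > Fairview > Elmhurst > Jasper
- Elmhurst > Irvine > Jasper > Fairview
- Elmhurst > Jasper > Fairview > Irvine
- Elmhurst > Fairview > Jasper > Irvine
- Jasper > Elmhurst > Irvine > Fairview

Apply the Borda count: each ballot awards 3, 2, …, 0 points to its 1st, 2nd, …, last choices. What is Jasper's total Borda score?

Borda scores:
  Irvine: 3 + 1 + 1 + 3 + 3 + 2 + 0 + 0 + 1 = 14
  Elmhurst: 0 + 3 + 2 + 0 + 1 + 3 + 3 + 3 + 2 = 17
  Fairview: 2 + 2 + 0 + 2 + 2 + 0 + 1 + 2 + 0 = 11
  Jasper: 1 + 0 + 3 + 1 + 0 + 1 + 2 + 1 + 3 = 12

12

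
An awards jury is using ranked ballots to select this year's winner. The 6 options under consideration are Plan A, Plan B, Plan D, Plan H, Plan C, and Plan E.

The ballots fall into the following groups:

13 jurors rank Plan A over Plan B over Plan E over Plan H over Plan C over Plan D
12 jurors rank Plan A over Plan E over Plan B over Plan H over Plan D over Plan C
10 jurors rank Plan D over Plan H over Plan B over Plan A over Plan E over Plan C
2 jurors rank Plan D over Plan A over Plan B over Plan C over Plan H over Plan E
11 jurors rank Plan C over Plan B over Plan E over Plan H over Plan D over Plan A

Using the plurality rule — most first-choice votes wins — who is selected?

Plan A

First-place vote totals:
  Plan A: 25
  Plan B: 0
  Plan D: 12
  Plan H: 0
  Plan C: 11
  Plan E: 0
Plan A has the most first-place votes.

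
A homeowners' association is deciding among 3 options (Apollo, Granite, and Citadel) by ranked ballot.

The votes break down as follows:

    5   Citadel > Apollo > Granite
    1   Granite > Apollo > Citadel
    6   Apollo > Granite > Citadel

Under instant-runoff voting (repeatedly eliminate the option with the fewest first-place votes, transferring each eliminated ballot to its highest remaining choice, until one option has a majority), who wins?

Apollo

Round 1: Apollo 6, Citadel 5, Granite 1. Granite has the fewest and is eliminated.
Round 2: Apollo 7, Citadel 5. Apollo has a majority.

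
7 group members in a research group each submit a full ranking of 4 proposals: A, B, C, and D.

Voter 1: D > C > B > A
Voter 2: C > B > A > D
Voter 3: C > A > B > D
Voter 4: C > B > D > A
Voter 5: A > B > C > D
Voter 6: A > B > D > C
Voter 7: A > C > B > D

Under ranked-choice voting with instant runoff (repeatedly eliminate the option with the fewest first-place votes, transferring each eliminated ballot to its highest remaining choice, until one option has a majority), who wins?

C

Round 1: A 3, C 3, D 1, B 0. B has the fewest and is eliminated.
Round 2: A 3, C 3, D 1. D has the fewest and is eliminated.
Round 3: C 4, A 3. C has a majority.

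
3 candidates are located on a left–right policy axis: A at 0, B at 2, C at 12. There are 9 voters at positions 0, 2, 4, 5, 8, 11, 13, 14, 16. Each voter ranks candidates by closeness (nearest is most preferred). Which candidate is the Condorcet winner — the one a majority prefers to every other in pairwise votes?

C

With single-peaked preferences on a line, the Condorcet winner is the candidate closest to the median voter.
The median voter (position 8) is closest to C at 12.
Check: C vs B — voters closer to C: 5 of 9.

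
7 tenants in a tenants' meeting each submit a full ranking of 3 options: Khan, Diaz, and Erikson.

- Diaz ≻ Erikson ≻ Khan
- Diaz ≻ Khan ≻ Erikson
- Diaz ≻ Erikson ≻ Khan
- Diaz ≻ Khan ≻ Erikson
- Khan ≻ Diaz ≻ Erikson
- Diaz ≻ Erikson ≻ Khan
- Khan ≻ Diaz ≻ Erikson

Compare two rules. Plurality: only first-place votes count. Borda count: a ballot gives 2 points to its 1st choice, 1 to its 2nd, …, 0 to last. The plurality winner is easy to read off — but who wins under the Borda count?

Diaz

Plurality first-place counts: Khan 2, Diaz 5, Erikson 0 → Diaz.
Borda totals: Khan 6, Diaz 12, Erikson 3 → Diaz.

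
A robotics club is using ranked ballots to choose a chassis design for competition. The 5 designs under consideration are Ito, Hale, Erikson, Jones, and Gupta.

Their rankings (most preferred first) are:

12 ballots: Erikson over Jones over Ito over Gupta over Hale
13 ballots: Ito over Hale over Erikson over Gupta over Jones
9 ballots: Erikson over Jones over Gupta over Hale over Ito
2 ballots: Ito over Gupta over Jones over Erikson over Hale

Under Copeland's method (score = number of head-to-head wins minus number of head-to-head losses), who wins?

Erikson

Pairwise results:
  Ito vs Hale: Ito wins 27–9.
  Ito vs Erikson: Erikson wins 21–15.
  Ito vs Jones: Jones wins 21–15.
  Ito vs Gupta: Ito wins 27–9.
  Hale vs Erikson: Erikson wins 23–13.
  Hale vs Jones: Jones wins 23–13.
  Hale vs Gupta: Gupta wins 23–13.
  Erikson vs Jones: Erikson wins 34–2.
  Erikson vs Gupta: Erikson wins 34–2.
  Jones vs Gupta: Jones wins 21–15.
Copeland scores (wins − losses):
  Ito: 2 − 2 = 0
  Hale: 0 − 4 = -4
  Erikson: 4 − 0 = 4
  Jones: 3 − 1 = 2
  Gupta: 1 − 3 = -2
Erikson has the best Copeland score.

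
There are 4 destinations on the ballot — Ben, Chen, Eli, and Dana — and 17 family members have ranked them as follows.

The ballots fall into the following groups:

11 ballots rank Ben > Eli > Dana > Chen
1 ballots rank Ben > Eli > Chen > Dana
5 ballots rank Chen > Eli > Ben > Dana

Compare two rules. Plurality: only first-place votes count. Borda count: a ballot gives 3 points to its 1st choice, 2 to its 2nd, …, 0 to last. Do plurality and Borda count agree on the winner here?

Plurality first-place counts: Ben 12, Chen 5, Eli 0, Dana 0 → Ben.
Borda totals: Ben 41, Chen 16, Eli 34, Dana 11 → Ben.
The two rules agree on Ben.

Yes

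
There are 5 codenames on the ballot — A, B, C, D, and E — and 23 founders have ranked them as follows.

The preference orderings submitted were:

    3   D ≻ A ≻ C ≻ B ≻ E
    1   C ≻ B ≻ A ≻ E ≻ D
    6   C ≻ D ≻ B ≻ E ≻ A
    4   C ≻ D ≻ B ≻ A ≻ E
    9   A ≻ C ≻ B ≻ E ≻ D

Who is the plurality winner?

First-place vote totals:
  A: 9
  B: 0
  C: 11
  D: 3
  E: 0
C has the most first-place votes.

C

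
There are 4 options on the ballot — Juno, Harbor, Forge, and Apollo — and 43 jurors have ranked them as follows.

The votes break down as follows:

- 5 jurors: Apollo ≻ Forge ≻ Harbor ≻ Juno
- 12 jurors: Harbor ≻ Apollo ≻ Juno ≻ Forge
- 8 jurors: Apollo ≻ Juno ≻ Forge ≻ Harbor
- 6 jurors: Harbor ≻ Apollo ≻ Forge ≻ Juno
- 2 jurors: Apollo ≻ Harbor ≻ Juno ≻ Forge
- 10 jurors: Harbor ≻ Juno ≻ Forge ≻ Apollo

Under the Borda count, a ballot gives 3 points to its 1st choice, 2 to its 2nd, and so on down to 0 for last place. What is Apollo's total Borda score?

Borda scores:
  Juno: 5·0 + 12·1 + 8·2 + 6·0 + 2·1 + 10·2 = 50
  Harbor: 5·1 + 12·3 + 8·0 + 6·3 + 2·2 + 10·3 = 93
  Forge: 5·2 + 12·0 + 8·1 + 6·1 + 2·0 + 10·1 = 34
  Apollo: 5·3 + 12·2 + 8·3 + 6·2 + 2·3 + 10·0 = 81

81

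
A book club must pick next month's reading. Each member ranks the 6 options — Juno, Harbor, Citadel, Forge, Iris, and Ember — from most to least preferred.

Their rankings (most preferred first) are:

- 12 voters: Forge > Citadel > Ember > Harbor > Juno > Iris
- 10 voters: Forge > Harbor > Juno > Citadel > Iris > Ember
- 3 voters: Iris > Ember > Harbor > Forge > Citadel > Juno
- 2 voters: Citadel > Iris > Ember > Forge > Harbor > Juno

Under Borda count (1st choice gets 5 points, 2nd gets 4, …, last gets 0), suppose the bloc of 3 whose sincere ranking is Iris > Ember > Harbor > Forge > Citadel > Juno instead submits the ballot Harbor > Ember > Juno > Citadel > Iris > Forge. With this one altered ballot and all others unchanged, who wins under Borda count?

Borda totals with the altered ballot: Juno 51, Harbor 81, Citadel 84, Forge 114, Iris 21, Ember 54.
The winner is unchanged: still Forge.

Forge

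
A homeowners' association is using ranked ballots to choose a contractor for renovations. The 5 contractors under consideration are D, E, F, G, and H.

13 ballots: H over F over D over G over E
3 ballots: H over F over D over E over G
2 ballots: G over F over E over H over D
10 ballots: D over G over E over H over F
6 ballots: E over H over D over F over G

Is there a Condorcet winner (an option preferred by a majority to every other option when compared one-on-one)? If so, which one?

No Condorcet winner

Head-to-head results (34 voters total):
D vs E: D wins 26–8.
D vs F: F wins 18–16.
D vs G: D wins 32–2.
D vs H: H wins 24–10.
E vs F: F wins 18–16.
E vs G: G wins 25–9.
E vs H: E wins 18–16.
F vs G: F wins 22–12.
F vs H: H wins 32–2.
G vs H: H wins 22–12.
No candidate beats all others: D beats E beats H beats D, a majority cycle.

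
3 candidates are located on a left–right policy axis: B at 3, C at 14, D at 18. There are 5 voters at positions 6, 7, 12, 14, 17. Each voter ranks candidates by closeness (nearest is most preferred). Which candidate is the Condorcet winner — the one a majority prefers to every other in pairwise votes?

C

With single-peaked preferences on a line, the Condorcet winner is the candidate closest to the median voter.
The median voter (position 12) is closest to C at 14.
Check: C vs B — voters closer to C: 3 of 5.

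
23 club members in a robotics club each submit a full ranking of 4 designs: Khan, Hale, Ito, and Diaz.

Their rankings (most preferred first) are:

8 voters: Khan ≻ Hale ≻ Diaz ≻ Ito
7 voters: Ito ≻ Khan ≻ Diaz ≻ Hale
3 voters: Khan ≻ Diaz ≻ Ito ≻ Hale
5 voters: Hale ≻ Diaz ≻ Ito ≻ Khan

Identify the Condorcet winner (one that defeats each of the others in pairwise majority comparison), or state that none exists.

There is no Condorcet winner

Head-to-head results (23 voters total):
Khan vs Hale: Khan wins 18–5.
Khan vs Ito: Ito wins 12–11.
Khan vs Diaz: Khan wins 18–5.
Hale vs Ito: Hale wins 13–10.
Hale vs Diaz: Hale wins 13–10.
Ito vs Diaz: Diaz wins 16–7.
No candidate beats all others: Khan beats Hale beats Ito beats Khan, a majority cycle.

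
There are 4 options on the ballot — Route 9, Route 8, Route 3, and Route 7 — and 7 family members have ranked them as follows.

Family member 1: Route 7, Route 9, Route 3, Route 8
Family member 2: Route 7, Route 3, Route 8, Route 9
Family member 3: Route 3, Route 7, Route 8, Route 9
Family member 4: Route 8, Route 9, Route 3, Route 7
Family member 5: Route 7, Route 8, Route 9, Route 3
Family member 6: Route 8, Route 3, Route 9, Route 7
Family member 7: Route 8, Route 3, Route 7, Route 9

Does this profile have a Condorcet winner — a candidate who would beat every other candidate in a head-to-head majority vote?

No

Head-to-head results (7 voters total):
Route 9 vs Route 8: Route 8 wins 6–1.
Route 9 vs Route 3: Route 3 wins 4–3.
Route 9 vs Route 7: Route 7 wins 5–2.
Route 8 vs Route 3: Route 8 wins 4–3.
Route 8 vs Route 7: Route 7 wins 4–3.
Route 3 vs Route 7: Route 3 wins 4–3.
No candidate beats all others: Route 8 beats Route 3 beats Route 7 beats Route 8, a majority cycle.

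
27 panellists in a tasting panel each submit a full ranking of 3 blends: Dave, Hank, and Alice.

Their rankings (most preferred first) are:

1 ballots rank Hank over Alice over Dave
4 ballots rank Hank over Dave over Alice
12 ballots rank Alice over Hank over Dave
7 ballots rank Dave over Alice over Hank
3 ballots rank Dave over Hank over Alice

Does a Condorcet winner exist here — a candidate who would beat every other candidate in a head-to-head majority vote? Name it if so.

Head-to-head results (27 voters total):
Dave vs Hank: Hank wins 17–10.
Dave vs Alice: Dave wins 14–13.
Hank vs Alice: Alice wins 19–8.
No candidate beats all others: Dave beats Alice beats Hank beats Dave, a majority cycle.

There is no Condorcet winner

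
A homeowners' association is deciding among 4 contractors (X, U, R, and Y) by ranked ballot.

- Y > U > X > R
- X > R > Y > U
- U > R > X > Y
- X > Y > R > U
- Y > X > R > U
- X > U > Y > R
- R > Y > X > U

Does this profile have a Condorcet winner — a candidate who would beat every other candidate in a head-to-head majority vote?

Yes

Head-to-head results (7 voters total):
X vs U: X wins 5–2.
X vs R: X wins 5–2.
X vs Y: X wins 4–3.
U vs R: R wins 4–3.
U vs Y: Y wins 5–2.
R vs Y: Y wins 4–3.
X beats each rival — U (5–2), R (5–2), Y (4–3) — so X is the Condorcet winner.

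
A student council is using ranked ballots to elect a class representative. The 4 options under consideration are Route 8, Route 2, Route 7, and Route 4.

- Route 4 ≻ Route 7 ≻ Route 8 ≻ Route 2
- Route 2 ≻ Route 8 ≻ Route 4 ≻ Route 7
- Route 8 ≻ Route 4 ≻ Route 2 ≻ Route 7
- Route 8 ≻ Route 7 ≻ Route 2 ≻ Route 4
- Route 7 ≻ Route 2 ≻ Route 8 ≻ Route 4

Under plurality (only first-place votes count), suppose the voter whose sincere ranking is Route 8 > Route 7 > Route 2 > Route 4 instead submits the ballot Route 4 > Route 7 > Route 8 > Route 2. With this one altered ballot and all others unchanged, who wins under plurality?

First-place totals with the altered ballot: Route 8 1, Route 2 1, Route 7 1, Route 4 2.
The switch changes the winner from Route 8 to Route 4.

Route 4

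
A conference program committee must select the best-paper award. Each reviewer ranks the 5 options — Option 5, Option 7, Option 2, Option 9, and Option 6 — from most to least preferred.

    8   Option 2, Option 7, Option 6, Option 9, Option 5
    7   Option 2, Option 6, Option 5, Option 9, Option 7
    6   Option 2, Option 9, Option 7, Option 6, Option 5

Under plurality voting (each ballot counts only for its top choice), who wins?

Option 2

First-place vote totals:
  Option 5: 0
  Option 7: 0
  Option 2: 21
  Option 9: 0
  Option 6: 0
Option 2 has the most first-place votes.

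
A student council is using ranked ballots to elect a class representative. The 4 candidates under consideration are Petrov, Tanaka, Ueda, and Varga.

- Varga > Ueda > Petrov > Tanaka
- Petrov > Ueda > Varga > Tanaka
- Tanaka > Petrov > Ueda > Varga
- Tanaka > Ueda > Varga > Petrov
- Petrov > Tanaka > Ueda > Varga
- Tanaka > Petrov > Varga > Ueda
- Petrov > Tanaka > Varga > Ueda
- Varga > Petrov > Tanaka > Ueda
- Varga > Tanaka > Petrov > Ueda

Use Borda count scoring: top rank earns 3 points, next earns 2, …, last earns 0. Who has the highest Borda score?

Borda scores:
  Petrov: 1 + 3 + 2 + 0 + 3 + 2 + 3 + 2 + 1 = 17
  Tanaka: 0 + 0 + 3 + 3 + 2 + 3 + 2 + 1 + 2 = 16
  Ueda: 2 + 2 + 1 + 2 + 1 + 0 + 0 + 0 + 0 = 8
  Varga: 3 + 1 + 0 + 1 + 0 + 1 + 1 + 3 + 3 = 13
Petrov has the highest total.

Petrov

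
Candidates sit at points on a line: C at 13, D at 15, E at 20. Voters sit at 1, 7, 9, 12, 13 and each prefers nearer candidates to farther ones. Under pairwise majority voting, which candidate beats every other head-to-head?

With single-peaked preferences on a line, the Condorcet winner is the candidate closest to the median voter.
The median voter (position 9) is closest to C at 13.
Check: C vs E — voters closer to C: 5 of 5.

C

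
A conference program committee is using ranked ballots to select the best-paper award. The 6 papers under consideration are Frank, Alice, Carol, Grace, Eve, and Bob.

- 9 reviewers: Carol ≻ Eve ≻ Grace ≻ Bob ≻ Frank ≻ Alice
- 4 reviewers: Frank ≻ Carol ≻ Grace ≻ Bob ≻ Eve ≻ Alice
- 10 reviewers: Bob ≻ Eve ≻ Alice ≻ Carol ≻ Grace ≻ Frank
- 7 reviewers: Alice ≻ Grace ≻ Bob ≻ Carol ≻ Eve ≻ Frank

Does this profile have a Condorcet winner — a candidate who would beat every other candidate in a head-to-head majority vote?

Head-to-head results (30 voters total):
Frank vs Alice: Alice wins 17–13.
Frank vs Carol: Carol wins 26–4.
Frank vs Grace: Grace wins 26–4.
Frank vs Eve: Eve wins 26–4.
Frank vs Bob: Bob wins 26–4.
Alice vs Carol: Alice wins 17–13.
Alice vs Grace: Alice wins 17–13.
Alice vs Eve: Eve wins 23–7.
Alice vs Bob: Bob wins 23–7.
Carol vs Grace: Carol wins 23–7.
Carol vs Eve: Carol wins 20–10.
Carol vs Bob: Bob wins 17–13.
Grace vs Eve: Eve wins 19–11.
Grace vs Bob: Grace wins 20–10.
Eve vs Bob: Bob wins 21–9.
No candidate beats all others: Alice beats Carol beats Eve beats Alice, a majority cycle.

No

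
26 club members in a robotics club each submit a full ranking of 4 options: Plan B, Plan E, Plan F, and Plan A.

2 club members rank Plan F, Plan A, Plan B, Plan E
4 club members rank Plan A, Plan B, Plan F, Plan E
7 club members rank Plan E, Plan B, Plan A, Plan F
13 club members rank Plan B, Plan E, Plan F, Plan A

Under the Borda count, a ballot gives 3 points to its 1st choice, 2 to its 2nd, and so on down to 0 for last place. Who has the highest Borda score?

Borda scores:
  Plan B: 2·1 + 4·2 + 7·2 + 13·3 = 63
  Plan E: 2·0 + 4·0 + 7·3 + 13·2 = 47
  Plan F: 2·3 + 4·1 + 7·0 + 13·1 = 23
  Plan A: 2·2 + 4·3 + 7·1 + 13·0 = 23
Plan B has the highest total.

Plan B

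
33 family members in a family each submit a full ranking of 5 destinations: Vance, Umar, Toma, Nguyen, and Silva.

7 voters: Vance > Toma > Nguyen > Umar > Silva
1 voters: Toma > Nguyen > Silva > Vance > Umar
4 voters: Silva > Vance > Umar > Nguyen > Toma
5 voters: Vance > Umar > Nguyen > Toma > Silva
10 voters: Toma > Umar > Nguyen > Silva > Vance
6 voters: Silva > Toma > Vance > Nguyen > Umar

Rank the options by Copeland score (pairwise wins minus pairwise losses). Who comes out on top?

Toma

Pairwise results:
  Vance vs Umar: Vance wins 23–10.
  Vance vs Toma: Toma wins 17–16.
  Vance vs Nguyen: Vance wins 22–11.
  Vance vs Silva: Silva wins 21–12.
  Umar vs Toma: Toma wins 24–9.
  Umar vs Nguyen: Umar wins 19–14.
  Umar vs Silva: Umar wins 22–11.
  Toma vs Nguyen: Toma wins 24–9.
  Toma vs Silva: Toma wins 23–10.
  Nguyen vs Silva: Nguyen wins 23–10.
Copeland scores (wins − losses):
  Vance: 2 − 2 = 0
  Umar: 2 − 2 = 0
  Toma: 4 − 0 = 4
  Nguyen: 1 − 3 = -2
  Silva: 1 − 3 = -2
Toma has the best Copeland score.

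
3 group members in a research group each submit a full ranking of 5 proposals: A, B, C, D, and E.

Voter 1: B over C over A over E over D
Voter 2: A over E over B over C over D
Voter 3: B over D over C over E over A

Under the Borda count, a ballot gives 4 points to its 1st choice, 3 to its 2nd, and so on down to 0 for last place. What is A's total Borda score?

6

Borda scores:
  A: 2 + 4 + 0 = 6
  B: 4 + 2 + 4 = 10
  C: 3 + 1 + 2 = 6
  D: 0 + 0 + 3 = 3
  E: 1 + 3 + 1 = 5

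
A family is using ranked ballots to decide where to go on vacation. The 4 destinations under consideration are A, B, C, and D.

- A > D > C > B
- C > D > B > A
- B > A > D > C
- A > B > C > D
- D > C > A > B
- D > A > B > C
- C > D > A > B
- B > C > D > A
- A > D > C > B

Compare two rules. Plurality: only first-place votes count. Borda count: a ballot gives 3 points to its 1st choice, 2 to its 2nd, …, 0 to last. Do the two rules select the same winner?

No

Plurality first-place counts: A 3, B 2, C 2, D 2 → A.
Borda totals: A 15, B 10, C 13, D 16 → D.
The two rules disagree: plurality picks A, Borda picks D.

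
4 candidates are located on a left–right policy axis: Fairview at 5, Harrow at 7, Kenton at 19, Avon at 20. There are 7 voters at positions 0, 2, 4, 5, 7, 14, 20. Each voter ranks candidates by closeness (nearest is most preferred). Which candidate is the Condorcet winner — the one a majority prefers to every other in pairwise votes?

Fairview

With single-peaked preferences on a line, the Condorcet winner is the candidate closest to the median voter.
The median voter (position 5) is closest to Fairview at 5.
Check: Fairview vs Kenton — voters closer to Fairview: 5 of 7.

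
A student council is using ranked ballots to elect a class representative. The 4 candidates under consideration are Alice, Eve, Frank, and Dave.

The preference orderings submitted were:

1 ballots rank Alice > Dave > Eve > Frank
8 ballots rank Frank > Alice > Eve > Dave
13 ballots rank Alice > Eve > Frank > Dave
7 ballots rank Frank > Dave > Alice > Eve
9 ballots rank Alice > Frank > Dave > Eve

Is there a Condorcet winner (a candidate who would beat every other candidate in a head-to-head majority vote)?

Head-to-head results (38 voters total):
Alice vs Eve: Alice wins 38–0.
Alice vs Frank: Alice wins 23–15.
Alice vs Dave: Alice wins 31–7.
Eve vs Frank: Frank wins 24–14.
Eve vs Dave: Eve wins 21–17.
Frank vs Dave: Frank wins 37–1.
Alice beats each rival — Eve (38–0), Frank (23–15), Dave (31–7) — so Alice is the Condorcet winner.

Yes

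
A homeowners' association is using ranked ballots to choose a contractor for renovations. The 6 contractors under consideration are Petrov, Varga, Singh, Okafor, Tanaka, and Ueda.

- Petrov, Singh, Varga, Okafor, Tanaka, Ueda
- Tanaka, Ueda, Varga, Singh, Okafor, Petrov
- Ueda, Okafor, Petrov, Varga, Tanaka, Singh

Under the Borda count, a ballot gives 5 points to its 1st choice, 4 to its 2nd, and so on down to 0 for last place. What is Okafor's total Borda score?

7

Borda scores:
  Petrov: 5 + 0 + 3 = 8
  Varga: 3 + 3 + 2 = 8
  Singh: 4 + 2 + 0 = 6
  Okafor: 2 + 1 + 4 = 7
  Tanaka: 1 + 5 + 1 = 7
  Ueda: 0 + 4 + 5 = 9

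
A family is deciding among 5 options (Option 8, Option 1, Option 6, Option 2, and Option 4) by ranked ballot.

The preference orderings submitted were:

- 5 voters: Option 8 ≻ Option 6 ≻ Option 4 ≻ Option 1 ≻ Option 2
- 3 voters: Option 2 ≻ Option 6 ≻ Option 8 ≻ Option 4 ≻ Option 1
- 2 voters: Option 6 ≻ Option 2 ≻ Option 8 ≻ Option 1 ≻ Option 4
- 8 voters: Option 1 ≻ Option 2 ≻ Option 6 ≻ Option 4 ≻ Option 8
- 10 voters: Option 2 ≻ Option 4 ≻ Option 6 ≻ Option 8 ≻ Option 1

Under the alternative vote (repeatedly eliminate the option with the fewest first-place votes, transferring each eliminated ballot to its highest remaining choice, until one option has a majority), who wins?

Option 2

Round 1: Option 2 13, Option 1 8, Option 8 5, Option 6 2, Option 4 0. Option 4 has the fewest and is eliminated.
Round 2: Option 2 13, Option 1 8, Option 8 5, Option 6 2. Option 6 has the fewest and is eliminated.
Round 3: Option 2 15, Option 1 8, Option 8 5. Option 2 has a majority.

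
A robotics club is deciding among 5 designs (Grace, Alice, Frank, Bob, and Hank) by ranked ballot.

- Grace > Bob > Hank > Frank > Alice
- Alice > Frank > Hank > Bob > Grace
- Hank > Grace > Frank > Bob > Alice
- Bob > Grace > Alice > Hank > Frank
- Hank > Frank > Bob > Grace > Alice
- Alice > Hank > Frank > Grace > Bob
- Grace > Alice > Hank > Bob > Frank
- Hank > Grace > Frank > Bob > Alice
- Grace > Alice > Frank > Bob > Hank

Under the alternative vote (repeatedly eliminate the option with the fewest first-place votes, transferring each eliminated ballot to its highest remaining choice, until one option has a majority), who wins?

Hank

Round 1: Grace 3, Hank 3, Alice 2, Bob 1, Frank 0. Frank has the fewest and is eliminated.
Round 2: Grace 3, Hank 3, Alice 2, Bob 1. Bob has the fewest and is eliminated.
Round 3: Grace 4, Hank 3, Alice 2. Alice has the fewest and is eliminated.
Round 4: Hank 5, Grace 4. Hank has a majority.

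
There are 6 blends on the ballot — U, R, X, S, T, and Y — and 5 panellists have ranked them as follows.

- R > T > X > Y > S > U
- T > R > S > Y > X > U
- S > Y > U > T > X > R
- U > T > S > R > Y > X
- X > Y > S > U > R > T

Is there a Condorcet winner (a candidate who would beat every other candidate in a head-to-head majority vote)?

Head-to-head results (5 voters total):
U vs R: U wins 3–2.
U vs X: X wins 3–2.
U vs S: S wins 4–1.
U vs T: U wins 3–2.
U vs Y: Y wins 4–1.
R vs X: R wins 3–2.
R vs S: S wins 3–2.
R vs T: T wins 3–2.
R vs Y: R wins 3–2.
X vs S: S wins 3–2.
X vs T: T wins 4–1.
X vs Y: Y wins 3–2.
S vs T: T wins 3–2.
S vs Y: S wins 3–2.
T vs Y: T wins 3–2.
No candidate beats all others: U beats R beats X beats U, a majority cycle.

No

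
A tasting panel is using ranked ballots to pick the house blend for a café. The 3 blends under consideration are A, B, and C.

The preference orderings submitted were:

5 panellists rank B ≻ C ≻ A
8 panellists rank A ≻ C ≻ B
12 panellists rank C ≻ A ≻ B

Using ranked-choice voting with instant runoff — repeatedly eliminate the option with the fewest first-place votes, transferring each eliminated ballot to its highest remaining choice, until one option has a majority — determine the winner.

Round 1: C 12, A 8, B 5. B has the fewest and is eliminated.
Round 2: C 17, A 8. C has a majority.

C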